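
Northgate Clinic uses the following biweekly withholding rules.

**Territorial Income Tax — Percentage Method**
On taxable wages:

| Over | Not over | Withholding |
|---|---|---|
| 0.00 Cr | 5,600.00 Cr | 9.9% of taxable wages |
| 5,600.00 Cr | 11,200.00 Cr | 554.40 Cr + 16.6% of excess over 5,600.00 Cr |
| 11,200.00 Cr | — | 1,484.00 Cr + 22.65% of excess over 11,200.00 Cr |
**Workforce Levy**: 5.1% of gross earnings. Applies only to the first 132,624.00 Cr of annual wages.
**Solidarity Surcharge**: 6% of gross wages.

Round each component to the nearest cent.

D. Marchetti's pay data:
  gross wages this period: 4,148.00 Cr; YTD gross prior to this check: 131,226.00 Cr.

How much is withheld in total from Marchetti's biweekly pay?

Territorial Income Tax: taxable = 4,148.00 Cr
  9.9% × 4,148.00 Cr = 410.65 Cr
Workforce Levy: cap 132,624.00 Cr − YTD 131,226.00 Cr = 1,398.00 Cr subject; 5.1% × 1,398.00 Cr = 71.30 Cr
Solidarity Surcharge: 6% × 4,148.00 Cr = 248.88 Cr
Total: 410.65 Cr + 71.30 Cr + 248.88 Cr = 730.83 Cr

730.83 Cr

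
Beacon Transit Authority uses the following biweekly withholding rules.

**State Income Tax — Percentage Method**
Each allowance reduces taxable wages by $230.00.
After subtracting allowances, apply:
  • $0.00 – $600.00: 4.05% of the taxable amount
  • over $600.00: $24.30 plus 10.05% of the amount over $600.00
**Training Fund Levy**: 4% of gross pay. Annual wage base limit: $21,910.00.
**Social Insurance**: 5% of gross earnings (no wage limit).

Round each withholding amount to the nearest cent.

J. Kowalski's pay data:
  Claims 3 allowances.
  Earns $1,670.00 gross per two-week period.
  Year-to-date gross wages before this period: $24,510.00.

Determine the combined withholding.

State Income Tax: taxable = $1,670.00 − 3×$230.00 = $980.00
  $24.30 + 10.05% × ($980.00 − $600.00) = $24.30 + 10.05% × $380.00 = $62.49
Training Fund Levy: YTD $24,510.00 ≥ cap $21,910.00 → $0.00
Social Insurance: 5% × $1,670.00 = $83.50
Total: $62.49 + $0.00 + $83.50 = $145.99

$145.99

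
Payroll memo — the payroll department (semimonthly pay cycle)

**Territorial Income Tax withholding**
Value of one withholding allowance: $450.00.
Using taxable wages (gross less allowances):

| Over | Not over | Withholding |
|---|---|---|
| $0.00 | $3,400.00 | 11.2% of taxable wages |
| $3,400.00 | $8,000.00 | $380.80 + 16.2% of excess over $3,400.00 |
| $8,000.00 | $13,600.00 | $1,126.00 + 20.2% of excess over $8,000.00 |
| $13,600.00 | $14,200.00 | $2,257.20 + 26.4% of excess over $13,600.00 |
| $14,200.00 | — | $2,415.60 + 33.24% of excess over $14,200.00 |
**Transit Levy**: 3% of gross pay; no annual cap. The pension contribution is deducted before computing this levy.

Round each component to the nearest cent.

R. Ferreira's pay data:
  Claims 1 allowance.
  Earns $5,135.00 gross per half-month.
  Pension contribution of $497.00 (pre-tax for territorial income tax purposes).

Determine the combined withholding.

$647.60

Territorial Income Tax: taxable = $5,135.00 − $497.00 − 1×$450.00 = $4,188.00
  $380.80 + 16.2% × ($4,188.00 − $3,400.00) = $380.80 + 16.2% × $788.00 = $508.46
Transit Levy: 3% × $4,638.00 = $139.14
Total: $508.46 + $139.14 = $647.60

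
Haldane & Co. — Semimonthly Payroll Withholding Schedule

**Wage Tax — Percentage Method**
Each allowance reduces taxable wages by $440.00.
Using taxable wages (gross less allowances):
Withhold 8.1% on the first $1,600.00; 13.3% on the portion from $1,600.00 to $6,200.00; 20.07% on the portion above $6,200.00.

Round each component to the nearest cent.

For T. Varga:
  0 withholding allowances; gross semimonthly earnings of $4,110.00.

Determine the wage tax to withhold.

Wage Tax: taxable = $4,110.00
  $129.60 + 13.3% × ($4,110.00 − $1,600.00) = $129.60 + 13.3% × $2,510.00 = $463.43

$463.43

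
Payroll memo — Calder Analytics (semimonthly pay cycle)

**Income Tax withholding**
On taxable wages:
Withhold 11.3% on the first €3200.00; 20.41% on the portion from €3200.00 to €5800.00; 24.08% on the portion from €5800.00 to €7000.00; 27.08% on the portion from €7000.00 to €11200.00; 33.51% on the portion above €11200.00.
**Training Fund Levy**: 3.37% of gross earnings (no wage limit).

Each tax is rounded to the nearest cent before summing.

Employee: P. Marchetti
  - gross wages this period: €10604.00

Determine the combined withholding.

Income Tax: taxable = €10604.00
  €1181.22 + 27.08% × (€10604.00 − €7000.00) = €1181.22 + 27.08% × €3604.00 = €2157.18
Training Fund Levy: 3.37% × €10604.00 = €357.35
Total: €2157.18 + €357.35 = €2514.53

€2514.53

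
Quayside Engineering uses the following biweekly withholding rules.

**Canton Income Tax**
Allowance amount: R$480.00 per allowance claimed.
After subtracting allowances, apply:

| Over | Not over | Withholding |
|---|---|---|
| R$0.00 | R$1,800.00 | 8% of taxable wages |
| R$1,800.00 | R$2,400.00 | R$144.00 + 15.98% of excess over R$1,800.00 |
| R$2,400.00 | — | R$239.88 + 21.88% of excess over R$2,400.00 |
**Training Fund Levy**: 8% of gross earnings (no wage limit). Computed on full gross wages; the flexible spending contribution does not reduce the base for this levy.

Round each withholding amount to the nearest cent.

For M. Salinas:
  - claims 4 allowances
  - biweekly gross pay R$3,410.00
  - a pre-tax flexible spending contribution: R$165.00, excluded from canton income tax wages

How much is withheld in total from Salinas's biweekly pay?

Canton Income Tax: taxable = R$3,410.00 − R$165.00 − 4×R$480.00 = R$1,325.00
  8% × R$1,325.00 = R$106.00
Training Fund Levy: 8% × R$3,410.00 = R$272.80
Total: R$106.00 + R$272.80 = R$378.80

R$378.80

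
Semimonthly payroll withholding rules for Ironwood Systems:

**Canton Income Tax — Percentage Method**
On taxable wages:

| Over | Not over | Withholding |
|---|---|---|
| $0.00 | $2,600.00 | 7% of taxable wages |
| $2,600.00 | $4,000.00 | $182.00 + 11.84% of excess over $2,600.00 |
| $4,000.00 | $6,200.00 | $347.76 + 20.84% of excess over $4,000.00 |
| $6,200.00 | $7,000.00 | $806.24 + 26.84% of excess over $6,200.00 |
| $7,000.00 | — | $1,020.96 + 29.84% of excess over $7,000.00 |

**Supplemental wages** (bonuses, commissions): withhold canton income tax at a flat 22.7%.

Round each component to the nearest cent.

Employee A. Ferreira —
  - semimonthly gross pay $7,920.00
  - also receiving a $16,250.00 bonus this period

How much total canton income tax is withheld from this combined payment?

Canton Income Tax: taxable = $7,920.00
  $1,020.96 + 29.84% × ($7,920.00 − $7,000.00) = $1,020.96 + 29.84% × $920.00 = $1,295.49
Supplemental (22.7% flat on bonus): 22.7% × $16,250.00 = $3,688.75
Total canton income tax: $1,295.49 + $3,688.75 = $4,984.24

$4,984.24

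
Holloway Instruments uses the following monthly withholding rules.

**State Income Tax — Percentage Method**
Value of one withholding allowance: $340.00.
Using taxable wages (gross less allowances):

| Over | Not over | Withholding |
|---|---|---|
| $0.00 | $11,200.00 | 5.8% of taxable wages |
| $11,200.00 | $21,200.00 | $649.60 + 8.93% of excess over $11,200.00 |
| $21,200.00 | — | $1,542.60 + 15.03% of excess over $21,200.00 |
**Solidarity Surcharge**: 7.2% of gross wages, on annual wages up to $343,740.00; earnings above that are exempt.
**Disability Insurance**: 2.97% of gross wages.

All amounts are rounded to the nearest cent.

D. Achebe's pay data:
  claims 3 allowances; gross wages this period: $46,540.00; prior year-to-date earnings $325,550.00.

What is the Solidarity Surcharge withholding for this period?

$1,309.68

Solidarity Surcharge: cap $343,740.00 − YTD $325,550.00 = $18,190.00 subject; 7.2% × $18,190.00 = $1,309.68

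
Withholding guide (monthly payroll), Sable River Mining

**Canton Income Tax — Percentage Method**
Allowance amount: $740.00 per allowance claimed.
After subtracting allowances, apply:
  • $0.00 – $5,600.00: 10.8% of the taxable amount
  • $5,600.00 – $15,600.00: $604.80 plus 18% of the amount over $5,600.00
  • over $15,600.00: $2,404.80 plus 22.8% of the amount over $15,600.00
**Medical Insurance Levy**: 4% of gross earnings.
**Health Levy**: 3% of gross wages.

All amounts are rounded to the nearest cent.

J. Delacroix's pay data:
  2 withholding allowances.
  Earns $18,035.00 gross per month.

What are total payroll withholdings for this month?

$3,884.99

Canton Income Tax: taxable = $18,035.00 − 2×$740.00 = $16,555.00
  $2,404.80 + 22.8% × ($16,555.00 − $15,600.00) = $2,404.80 + 22.8% × $955.00 = $2,622.54
Medical Insurance Levy: 4% × $18,035.00 = $721.40
Health Levy: 3% × $18,035.00 = $541.05
Total: $2,622.54 + $721.40 + $541.05 = $3,884.99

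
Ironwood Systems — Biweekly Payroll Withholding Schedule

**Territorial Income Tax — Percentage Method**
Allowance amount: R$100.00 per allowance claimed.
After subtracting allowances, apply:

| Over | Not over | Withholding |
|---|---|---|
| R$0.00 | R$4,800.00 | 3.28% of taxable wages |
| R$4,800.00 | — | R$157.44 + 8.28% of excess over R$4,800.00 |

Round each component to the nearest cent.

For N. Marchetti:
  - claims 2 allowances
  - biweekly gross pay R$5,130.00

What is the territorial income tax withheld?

Territorial Income Tax: taxable = R$5,130.00 − 2×R$100.00 = R$4,930.00
  R$157.44 + 8.28% × (R$4,930.00 − R$4,800.00) = R$157.44 + 8.28% × R$130.00 = R$168.20

R$168.20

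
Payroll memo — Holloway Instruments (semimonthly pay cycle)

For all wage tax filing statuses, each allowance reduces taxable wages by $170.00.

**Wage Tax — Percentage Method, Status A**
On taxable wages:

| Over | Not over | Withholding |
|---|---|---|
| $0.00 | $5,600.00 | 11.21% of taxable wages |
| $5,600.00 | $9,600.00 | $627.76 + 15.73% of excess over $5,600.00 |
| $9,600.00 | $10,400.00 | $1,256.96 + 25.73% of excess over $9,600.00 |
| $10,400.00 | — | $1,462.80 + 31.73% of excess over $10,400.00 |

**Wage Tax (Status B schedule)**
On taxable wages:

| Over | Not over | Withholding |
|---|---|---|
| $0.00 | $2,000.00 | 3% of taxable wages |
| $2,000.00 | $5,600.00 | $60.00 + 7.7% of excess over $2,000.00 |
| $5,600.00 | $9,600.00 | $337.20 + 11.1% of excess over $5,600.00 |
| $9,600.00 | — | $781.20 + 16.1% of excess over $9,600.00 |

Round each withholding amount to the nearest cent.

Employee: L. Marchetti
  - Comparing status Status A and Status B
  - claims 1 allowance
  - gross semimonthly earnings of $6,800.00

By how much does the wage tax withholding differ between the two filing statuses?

$338.25

Wage Tax (Status A): taxable = $6,800.00 − 1×$170.00 = $6,630.00
  $627.76 + 15.73% × ($6,630.00 − $5,600.00) = $627.76 + 15.73% × $1,030.00 = $789.78
Wage Tax (Status B): taxable = $6,800.00 − 1×$170.00 = $6,630.00
  $337.20 + 11.1% × ($6,630.00 − $5,600.00) = $337.20 + 11.1% × $1,030.00 = $451.53
Difference: |$789.78 − $451.53| = $338.25 (higher under Status A)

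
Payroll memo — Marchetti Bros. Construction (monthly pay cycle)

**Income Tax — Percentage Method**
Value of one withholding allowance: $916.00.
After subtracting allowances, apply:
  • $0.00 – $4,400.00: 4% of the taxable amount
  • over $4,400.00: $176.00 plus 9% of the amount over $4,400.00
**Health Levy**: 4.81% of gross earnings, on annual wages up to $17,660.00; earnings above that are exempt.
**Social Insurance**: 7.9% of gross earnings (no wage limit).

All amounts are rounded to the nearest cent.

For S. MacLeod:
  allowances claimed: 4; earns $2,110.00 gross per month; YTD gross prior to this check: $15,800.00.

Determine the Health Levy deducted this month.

$89.47

Health Levy: cap $17,660.00 − YTD $15,800.00 = $1,860.00 subject; 4.81% × $1,860.00 = $89.47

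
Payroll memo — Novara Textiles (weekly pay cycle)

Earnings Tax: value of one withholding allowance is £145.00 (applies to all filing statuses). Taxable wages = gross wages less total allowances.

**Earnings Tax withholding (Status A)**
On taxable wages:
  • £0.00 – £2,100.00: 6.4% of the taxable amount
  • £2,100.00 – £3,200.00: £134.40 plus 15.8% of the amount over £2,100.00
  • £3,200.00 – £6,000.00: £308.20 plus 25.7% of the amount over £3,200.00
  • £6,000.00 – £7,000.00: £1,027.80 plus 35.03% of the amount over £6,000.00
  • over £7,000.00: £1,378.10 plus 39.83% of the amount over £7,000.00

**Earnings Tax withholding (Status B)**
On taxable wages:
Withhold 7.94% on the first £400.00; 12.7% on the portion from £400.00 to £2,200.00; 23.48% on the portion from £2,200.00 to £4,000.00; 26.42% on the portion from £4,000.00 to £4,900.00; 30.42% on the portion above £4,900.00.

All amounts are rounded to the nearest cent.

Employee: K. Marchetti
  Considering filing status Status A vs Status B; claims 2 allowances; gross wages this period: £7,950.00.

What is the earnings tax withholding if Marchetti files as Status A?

£1,640.98

Earnings Tax (Status A): taxable = £7,950.00 − 2×£145.00 = £7,660.00
  £1,378.10 + 39.83% × (£7,660.00 − £7,000.00) = £1,378.10 + 39.83% × £660.00 = £1,640.98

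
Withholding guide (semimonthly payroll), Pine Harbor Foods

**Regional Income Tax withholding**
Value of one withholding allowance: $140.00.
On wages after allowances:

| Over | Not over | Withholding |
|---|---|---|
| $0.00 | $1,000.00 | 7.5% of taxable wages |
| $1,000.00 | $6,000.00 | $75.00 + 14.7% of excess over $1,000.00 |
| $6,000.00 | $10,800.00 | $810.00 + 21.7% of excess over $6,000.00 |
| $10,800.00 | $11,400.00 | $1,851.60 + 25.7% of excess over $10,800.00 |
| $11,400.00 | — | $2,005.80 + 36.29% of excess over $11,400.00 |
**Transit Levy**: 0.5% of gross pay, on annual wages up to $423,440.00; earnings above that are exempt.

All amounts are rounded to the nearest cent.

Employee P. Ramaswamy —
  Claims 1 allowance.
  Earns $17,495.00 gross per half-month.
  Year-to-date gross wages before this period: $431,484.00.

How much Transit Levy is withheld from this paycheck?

Transit Levy: YTD $431,484.00 ≥ cap $423,440.00 → $0.00

$0.00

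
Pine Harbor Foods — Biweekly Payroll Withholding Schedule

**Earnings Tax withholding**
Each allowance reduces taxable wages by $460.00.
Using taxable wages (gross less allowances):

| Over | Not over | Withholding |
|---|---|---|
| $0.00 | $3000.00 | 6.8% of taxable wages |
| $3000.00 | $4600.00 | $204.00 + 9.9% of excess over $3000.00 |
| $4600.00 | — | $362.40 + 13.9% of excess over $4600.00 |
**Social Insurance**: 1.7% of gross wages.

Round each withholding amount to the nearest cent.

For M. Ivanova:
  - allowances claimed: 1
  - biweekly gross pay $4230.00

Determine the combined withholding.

Earnings Tax: taxable = $4230.00 − 1×$460.00 = $3770.00
  $204.00 + 9.9% × ($3770.00 − $3000.00) = $204.00 + 9.9% × $770.00 = $280.23
Social Insurance: 1.7% × $4230.00 = $71.91
Total: $280.23 + $71.91 = $352.14

$352.14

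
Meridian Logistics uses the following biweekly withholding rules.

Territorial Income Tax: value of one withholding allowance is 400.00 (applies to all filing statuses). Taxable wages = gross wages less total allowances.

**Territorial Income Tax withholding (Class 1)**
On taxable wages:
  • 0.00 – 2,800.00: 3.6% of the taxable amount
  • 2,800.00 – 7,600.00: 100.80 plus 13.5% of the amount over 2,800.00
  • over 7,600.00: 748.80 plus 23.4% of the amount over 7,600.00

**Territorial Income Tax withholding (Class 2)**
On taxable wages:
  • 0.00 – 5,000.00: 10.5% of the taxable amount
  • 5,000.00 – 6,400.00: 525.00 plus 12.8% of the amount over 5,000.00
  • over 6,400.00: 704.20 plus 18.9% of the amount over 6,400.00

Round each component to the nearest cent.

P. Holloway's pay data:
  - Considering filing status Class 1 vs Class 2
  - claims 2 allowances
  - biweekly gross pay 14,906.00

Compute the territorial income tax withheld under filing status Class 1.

Territorial Income Tax (Class 1): taxable = 14,906.00 − 2×400.00 = 14,106.00
  748.80 + 23.4% × (14,106.00 − 7,600.00) = 748.80 + 23.4% × 6,506.00 = 2,271.20

2,271.20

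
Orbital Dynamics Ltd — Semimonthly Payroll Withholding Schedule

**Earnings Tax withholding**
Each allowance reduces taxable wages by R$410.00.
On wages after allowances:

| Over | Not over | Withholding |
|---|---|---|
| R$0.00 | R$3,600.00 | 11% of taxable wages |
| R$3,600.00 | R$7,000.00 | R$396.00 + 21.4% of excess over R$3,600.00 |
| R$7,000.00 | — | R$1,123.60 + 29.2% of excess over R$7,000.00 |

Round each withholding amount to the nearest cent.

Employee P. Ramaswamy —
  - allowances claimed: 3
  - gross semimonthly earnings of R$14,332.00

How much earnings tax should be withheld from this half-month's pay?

R$2,905.38

Earnings Tax: taxable = R$14,332.00 − 3×R$410.00 = R$13,102.00
  R$1,123.60 + 29.2% × (R$13,102.00 − R$7,000.00) = R$1,123.60 + 29.2% × R$6,102.00 = R$2,905.38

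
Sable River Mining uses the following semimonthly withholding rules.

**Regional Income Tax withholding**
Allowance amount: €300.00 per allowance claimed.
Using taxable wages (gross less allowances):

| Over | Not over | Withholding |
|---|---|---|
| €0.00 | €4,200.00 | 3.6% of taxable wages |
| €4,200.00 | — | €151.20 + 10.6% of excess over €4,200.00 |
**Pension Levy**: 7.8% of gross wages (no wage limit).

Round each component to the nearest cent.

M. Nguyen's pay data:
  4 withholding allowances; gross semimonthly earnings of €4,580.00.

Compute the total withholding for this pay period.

Regional Income Tax: taxable = €4,580.00 − 4×€300.00 = €3,380.00
  3.6% × €3,380.00 = €121.68
Pension Levy: 7.8% × €4,580.00 = €357.24
Total: €121.68 + €357.24 = €478.92

€478.92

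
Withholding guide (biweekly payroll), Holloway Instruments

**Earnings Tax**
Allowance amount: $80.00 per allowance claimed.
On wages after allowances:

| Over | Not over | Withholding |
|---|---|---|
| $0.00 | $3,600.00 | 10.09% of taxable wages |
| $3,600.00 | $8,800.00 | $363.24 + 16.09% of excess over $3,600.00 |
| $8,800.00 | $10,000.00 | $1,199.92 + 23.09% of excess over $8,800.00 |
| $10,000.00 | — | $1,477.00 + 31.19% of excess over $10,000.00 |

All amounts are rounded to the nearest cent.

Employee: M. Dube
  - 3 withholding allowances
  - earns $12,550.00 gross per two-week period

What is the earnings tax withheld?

$2,197.49

Earnings Tax: taxable = $12,550.00 − 3×$80.00 = $12,310.00
  $1,477.00 + 31.19% × ($12,310.00 − $10,000.00) = $1,477.00 + 31.19% × $2,310.00 = $2,197.49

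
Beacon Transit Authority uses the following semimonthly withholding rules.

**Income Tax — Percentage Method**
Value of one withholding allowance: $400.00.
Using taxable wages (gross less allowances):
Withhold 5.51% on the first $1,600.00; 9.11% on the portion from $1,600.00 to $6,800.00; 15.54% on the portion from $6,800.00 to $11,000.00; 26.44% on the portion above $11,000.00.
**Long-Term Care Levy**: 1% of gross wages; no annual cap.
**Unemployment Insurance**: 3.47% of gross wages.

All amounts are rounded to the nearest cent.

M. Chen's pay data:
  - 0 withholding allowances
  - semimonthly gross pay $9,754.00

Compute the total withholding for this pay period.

Income Tax: taxable = $9,754.00
  $561.88 + 15.54% × ($9,754.00 − $6,800.00) = $561.88 + 15.54% × $2,954.00 = $1,020.93
Long-Term Care Levy: 1% × $9,754.00 = $97.54
Unemployment Insurance: 3.47% × $9,754.00 = $338.46
Total: $1,020.93 + $97.54 + $338.46 = $1,456.93

$1,456.93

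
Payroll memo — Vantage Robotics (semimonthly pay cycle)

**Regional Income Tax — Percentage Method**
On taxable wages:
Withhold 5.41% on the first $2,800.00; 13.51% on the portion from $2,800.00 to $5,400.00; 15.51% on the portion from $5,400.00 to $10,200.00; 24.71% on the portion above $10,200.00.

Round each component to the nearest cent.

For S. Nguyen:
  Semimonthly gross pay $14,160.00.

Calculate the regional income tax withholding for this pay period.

$2,225.74

Regional Income Tax: taxable = $14,160.00
  $1,247.22 + 24.71% × ($14,160.00 − $10,200.00) = $1,247.22 + 24.71% × $3,960.00 = $2,225.74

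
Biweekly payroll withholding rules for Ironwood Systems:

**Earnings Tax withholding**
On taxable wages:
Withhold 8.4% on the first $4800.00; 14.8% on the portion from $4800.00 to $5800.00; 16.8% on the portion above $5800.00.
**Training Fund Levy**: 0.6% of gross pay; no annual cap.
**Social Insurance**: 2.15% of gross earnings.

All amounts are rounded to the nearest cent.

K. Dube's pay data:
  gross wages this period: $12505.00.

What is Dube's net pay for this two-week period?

$10483.47

Earnings Tax: taxable = $12505.00
  $551.20 + 16.8% × ($12505.00 − $5800.00) = $551.20 + 16.8% × $6705.00 = $1677.64
Training Fund Levy: 0.6% × $12505.00 = $75.03
Social Insurance: 2.15% × $12505.00 = $268.86
Total withheld: $1677.64 + $75.03 + $268.86 = $2021.53
Net pay: $12505.00 − $2021.53 = $10483.47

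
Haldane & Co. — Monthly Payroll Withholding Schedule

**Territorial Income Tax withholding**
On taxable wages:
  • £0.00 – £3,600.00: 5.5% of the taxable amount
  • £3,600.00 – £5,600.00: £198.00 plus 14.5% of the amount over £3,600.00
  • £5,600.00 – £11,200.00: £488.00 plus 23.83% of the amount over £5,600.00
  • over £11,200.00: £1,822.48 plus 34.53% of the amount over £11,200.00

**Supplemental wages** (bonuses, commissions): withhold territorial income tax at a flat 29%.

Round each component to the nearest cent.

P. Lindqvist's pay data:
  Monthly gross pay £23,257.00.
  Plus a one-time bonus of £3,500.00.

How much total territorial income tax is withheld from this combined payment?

£7,000.76

Territorial Income Tax: taxable = £23,257.00
  £1,822.48 + 34.53% × (£23,257.00 − £11,200.00) = £1,822.48 + 34.53% × £12,057.00 = £5,985.76
Supplemental (29% flat on bonus): 29% × £3,500.00 = £1,015.00
Total territorial income tax: £5,985.76 + £1,015.00 = £7,000.76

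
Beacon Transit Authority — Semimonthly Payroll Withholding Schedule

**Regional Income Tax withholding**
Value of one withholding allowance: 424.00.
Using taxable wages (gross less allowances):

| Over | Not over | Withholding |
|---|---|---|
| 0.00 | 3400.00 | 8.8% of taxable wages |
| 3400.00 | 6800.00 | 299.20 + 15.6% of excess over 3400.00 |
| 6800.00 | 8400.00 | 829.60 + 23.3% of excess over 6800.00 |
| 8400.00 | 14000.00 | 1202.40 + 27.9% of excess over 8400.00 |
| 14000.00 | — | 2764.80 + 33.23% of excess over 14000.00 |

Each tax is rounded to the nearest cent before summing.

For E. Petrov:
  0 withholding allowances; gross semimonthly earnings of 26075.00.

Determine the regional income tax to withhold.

Regional Income Tax: taxable = 26075.00
  2764.80 + 33.23% × (26075.00 − 14000.00) = 2764.80 + 33.23% × 12075.00 = 6777.32

6777.32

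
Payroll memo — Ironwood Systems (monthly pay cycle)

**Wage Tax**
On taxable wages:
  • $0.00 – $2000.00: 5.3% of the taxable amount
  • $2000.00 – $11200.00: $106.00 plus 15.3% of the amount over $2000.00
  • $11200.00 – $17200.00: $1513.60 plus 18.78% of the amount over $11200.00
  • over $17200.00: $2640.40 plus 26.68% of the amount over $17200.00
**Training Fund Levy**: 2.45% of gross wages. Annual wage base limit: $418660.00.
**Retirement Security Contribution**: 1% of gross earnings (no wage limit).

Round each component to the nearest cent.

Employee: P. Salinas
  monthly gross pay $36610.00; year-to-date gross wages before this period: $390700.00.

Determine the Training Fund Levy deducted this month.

Training Fund Levy: cap $418660.00 − YTD $390700.00 = $27960.00 subject; 2.45% × $27960.00 = $685.02

$685.02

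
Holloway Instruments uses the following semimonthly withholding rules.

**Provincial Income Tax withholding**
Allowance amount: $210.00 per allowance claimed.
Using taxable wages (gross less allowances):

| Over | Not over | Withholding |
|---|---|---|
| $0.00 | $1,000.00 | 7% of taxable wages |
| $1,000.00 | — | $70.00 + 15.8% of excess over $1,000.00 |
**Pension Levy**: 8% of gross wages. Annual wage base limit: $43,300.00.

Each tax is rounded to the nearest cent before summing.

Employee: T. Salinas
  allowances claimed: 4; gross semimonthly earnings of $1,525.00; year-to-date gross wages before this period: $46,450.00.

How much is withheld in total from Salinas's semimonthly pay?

$47.95

Provincial Income Tax: taxable = $1,525.00 − 4×$210.00 = $685.00
  7% × $685.00 = $47.95
Pension Levy: YTD $46,450.00 ≥ cap $43,300.00 → $0.00
Total: $47.95 + $0.00 = $47.95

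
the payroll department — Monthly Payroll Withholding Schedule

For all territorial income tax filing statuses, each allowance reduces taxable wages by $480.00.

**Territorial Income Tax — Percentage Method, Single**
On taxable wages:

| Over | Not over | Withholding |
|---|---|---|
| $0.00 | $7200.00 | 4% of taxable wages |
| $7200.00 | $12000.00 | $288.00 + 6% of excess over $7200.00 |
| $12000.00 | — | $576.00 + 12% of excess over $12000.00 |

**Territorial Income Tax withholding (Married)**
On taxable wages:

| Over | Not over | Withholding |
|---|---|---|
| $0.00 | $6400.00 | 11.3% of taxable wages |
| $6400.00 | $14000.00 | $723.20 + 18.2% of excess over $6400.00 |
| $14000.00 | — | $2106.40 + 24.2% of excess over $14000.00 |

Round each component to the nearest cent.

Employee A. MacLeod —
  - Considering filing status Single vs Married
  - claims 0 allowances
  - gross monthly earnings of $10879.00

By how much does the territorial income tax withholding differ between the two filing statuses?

$1029.64

Territorial Income Tax (Single): taxable = $10879.00
  $288.00 + 6% × ($10879.00 − $7200.00) = $288.00 + 6% × $3679.00 = $508.74
Territorial Income Tax (Married): taxable = $10879.00
  $723.20 + 18.2% × ($10879.00 − $6400.00) = $723.20 + 18.2% × $4479.00 = $1538.38
Difference: |$508.74 − $1538.38| = $1029.64 (higher under Married)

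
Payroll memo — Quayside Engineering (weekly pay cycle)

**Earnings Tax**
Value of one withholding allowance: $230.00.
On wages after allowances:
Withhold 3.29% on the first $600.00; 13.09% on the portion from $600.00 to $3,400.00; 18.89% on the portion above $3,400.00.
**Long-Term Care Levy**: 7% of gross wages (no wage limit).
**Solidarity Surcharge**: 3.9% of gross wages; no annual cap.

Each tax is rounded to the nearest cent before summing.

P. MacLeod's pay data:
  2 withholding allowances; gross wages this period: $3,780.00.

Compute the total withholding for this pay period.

Earnings Tax: taxable = $3,780.00 − 2×$230.00 = $3,320.00
  $19.74 + 13.09% × ($3,320.00 − $600.00) = $19.74 + 13.09% × $2,720.00 = $375.79
Long-Term Care Levy: 7% × $3,780.00 = $264.60
Solidarity Surcharge: 3.9% × $3,780.00 = $147.42
Total: $375.79 + $264.60 + $147.42 = $787.81

$787.81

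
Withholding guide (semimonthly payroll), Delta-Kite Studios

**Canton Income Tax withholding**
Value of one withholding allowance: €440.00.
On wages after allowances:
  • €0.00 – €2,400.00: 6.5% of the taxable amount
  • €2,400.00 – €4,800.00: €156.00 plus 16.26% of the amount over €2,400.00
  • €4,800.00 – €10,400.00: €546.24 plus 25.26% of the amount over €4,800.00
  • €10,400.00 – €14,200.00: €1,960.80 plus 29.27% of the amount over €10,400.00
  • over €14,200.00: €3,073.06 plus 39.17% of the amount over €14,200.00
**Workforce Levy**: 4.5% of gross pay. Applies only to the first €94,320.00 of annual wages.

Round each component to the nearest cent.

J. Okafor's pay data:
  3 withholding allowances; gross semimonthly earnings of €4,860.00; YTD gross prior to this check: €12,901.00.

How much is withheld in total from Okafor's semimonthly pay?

Canton Income Tax: taxable = €4,860.00 − 3×€440.00 = €3,540.00
  €156.00 + 16.26% × (€3,540.00 − €2,400.00) = €156.00 + 16.26% × €1,140.00 = €341.36
Workforce Levy: 4.5% × €4,860.00 = €218.70
Total: €341.36 + €218.70 = €560.06

€560.06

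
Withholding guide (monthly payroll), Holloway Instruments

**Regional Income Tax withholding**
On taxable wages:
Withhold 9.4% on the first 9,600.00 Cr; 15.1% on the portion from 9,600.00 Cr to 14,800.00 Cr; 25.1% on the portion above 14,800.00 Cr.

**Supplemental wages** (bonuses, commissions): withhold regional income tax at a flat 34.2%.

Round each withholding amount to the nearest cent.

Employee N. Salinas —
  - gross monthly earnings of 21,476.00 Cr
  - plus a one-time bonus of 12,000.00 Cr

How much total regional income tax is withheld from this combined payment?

7,467.28 Cr

Regional Income Tax: taxable = 21,476.00 Cr
  1,687.60 Cr + 25.1% × (21,476.00 Cr − 14,800.00 Cr) = 1,687.60 Cr + 25.1% × 6,676.00 Cr = 3,363.28 Cr
Supplemental (34.2% flat on bonus): 34.2% × 12,000.00 Cr = 4,104.00 Cr
Total regional income tax: 3,363.28 Cr + 4,104.00 Cr = 7,467.28 Cr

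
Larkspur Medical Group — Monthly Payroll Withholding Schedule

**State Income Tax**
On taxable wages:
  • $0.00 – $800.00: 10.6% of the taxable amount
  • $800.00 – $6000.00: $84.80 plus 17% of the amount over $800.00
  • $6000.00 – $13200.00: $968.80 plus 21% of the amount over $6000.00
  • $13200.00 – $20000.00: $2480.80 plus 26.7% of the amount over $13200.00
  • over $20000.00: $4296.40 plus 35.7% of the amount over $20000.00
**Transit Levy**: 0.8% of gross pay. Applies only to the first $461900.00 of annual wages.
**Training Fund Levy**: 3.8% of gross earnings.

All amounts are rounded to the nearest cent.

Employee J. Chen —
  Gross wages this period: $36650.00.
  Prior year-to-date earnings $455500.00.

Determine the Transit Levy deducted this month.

Transit Levy: cap $461900.00 − YTD $455500.00 = $6400.00 subject; 0.8% × $6400.00 = $51.20

$51.20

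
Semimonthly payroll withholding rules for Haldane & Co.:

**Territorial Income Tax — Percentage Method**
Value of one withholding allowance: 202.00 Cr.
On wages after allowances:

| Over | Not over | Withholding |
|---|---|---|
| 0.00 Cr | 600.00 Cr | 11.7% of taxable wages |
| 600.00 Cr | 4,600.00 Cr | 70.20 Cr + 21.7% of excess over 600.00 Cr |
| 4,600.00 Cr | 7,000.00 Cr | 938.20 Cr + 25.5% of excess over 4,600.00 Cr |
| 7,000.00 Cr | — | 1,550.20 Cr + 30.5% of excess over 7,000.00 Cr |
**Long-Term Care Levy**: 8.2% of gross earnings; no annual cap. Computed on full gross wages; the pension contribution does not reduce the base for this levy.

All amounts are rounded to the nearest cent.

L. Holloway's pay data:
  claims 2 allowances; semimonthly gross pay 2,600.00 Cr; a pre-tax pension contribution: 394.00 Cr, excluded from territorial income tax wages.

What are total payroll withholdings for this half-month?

544.23 Cr

Territorial Income Tax: taxable = 2,600.00 Cr − 394.00 Cr − 2×202.00 Cr = 1,802.00 Cr
  70.20 Cr + 21.7% × (1,802.00 Cr − 600.00 Cr) = 70.20 Cr + 21.7% × 1,202.00 Cr = 331.03 Cr
Long-Term Care Levy: 8.2% × 2,600.00 Cr = 213.20 Cr
Total: 331.03 Cr + 213.20 Cr = 544.23 Cr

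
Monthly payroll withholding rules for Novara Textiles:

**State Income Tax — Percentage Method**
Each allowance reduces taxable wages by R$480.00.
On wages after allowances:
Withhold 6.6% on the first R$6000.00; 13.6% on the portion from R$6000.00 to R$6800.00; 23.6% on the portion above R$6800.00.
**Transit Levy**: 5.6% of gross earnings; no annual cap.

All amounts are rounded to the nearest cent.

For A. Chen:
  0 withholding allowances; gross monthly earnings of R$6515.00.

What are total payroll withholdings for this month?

R$830.88

State Income Tax: taxable = R$6515.00
  R$396.00 + 13.6% × (R$6515.00 − R$6000.00) = R$396.00 + 13.6% × R$515.00 = R$466.04
Transit Levy: 5.6% × R$6515.00 = R$364.84
Total: R$466.04 + R$364.84 = R$830.88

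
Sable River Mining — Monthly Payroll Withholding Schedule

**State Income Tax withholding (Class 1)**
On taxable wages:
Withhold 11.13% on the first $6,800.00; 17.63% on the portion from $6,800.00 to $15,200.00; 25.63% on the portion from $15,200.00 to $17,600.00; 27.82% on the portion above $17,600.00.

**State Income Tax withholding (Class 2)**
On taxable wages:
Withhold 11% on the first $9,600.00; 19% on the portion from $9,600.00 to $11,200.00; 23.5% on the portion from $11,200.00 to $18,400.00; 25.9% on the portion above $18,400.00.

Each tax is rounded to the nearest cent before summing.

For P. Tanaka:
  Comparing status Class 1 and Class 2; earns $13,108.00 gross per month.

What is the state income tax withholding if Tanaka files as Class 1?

State Income Tax (Class 1): taxable = $13,108.00
  $756.84 + 17.63% × ($13,108.00 − $6,800.00) = $756.84 + 17.63% × $6,308.00 = $1,868.94

$1,868.94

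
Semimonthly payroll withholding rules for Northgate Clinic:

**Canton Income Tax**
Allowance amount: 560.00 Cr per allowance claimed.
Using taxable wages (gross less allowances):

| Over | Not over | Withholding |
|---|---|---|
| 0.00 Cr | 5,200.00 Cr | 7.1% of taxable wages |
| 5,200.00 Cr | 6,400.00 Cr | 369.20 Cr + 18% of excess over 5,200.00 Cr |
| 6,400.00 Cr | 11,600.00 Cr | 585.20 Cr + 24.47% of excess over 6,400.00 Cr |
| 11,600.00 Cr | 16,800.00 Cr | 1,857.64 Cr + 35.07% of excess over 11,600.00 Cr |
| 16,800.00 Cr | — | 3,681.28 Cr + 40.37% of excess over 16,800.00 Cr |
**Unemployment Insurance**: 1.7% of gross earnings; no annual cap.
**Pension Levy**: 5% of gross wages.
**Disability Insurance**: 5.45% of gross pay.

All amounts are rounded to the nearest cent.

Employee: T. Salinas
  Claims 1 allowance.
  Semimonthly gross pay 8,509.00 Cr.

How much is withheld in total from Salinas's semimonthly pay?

Canton Income Tax: taxable = 8,509.00 Cr − 1×560.00 Cr = 7,949.00 Cr
  585.20 Cr + 24.47% × (7,949.00 Cr − 6,400.00 Cr) = 585.20 Cr + 24.47% × 1,549.00 Cr = 964.24 Cr
Unemployment Insurance: 1.7% × 8,509.00 Cr = 144.65 Cr
Pension Levy: 5% × 8,509.00 Cr = 425.45 Cr
Disability Insurance: 5.45% × 8,509.00 Cr = 463.74 Cr
Total: 964.24 Cr + 144.65 Cr + 425.45 Cr + 463.74 Cr = 1,998.08 Cr

1,998.08 Cr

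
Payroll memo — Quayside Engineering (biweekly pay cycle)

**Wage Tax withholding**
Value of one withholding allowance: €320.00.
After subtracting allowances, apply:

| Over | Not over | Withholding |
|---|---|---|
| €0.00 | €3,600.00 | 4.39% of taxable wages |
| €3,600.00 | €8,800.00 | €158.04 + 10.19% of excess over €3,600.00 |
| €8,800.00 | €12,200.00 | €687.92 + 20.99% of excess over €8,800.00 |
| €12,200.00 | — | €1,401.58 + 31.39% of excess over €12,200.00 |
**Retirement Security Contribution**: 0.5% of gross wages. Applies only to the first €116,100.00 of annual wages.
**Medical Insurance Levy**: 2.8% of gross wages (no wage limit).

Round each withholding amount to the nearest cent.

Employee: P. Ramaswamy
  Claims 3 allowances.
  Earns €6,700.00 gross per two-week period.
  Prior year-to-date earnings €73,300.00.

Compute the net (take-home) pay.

Wage Tax: taxable = €6,700.00 − 3×€320.00 = €5,740.00
  €158.04 + 10.19% × (€5,740.00 − €3,600.00) = €158.04 + 10.19% × €2,140.00 = €376.11
Retirement Security Contribution: 0.5% × €6,700.00 = €33.50
Medical Insurance Levy: 2.8% × €6,700.00 = €187.60
Total withheld: €376.11 + €33.50 + €187.60 = €597.21
Net pay: €6,700.00 − €597.21 = €6,102.79

€6,102.79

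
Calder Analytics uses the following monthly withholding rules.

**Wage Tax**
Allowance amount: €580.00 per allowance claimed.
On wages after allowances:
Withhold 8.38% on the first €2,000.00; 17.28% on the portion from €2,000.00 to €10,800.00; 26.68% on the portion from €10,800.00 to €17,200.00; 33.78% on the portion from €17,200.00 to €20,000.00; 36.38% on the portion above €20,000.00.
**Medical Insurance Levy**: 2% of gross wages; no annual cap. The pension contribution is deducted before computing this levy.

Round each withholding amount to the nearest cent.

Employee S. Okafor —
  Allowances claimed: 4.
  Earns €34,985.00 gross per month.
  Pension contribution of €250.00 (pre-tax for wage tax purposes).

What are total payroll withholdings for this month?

Wage Tax: taxable = €34,985.00 − €250.00 − 4×€580.00 = €32,415.00
  €4,341.60 + 36.38% × (€32,415.00 − €20,000.00) = €4,341.60 + 36.38% × €12,415.00 = €8,858.18
Medical Insurance Levy: 2% × €34,735.00 = €694.70
Total: €8,858.18 + €694.70 = €9,552.88

€9,552.88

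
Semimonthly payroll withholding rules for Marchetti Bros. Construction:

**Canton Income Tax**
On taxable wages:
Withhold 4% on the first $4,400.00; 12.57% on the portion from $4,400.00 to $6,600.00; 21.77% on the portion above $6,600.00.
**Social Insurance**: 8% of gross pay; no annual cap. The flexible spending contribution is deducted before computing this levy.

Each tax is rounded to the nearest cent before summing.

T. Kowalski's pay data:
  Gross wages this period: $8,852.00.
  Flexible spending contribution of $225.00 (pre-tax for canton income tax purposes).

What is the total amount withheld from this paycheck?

$1,583.98

Canton Income Tax: taxable = $8,852.00 − $225.00 = $8,627.00
  $452.54 + 21.77% × ($8,627.00 − $6,600.00) = $452.54 + 21.77% × $2,027.00 = $893.82
Social Insurance: 8% × $8,627.00 = $690.16
Total: $893.82 + $690.16 = $1,583.98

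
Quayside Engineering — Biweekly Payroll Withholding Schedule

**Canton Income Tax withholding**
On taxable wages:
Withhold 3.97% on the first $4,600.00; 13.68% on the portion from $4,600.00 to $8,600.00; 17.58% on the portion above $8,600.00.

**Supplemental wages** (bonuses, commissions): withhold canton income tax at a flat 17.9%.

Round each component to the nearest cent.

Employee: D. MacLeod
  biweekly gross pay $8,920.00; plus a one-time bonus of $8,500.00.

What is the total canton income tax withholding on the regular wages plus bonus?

$2,307.58

Canton Income Tax: taxable = $8,920.00
  $729.82 + 17.58% × ($8,920.00 − $8,600.00) = $729.82 + 17.58% × $320.00 = $786.08
Supplemental (17.9% flat on bonus): 17.9% × $8,500.00 = $1,521.50
Total canton income tax: $786.08 + $1,521.50 = $2,307.58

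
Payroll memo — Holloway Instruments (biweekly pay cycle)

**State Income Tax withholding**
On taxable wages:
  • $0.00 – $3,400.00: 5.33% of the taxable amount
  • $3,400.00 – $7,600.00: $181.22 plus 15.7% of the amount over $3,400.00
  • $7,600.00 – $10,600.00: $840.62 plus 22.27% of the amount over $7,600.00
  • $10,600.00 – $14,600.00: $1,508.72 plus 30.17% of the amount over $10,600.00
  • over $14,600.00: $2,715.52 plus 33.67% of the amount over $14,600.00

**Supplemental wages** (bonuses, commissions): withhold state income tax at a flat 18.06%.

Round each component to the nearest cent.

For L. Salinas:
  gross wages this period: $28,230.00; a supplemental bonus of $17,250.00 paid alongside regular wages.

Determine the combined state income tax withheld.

$10,420.09

State Income Tax: taxable = $28,230.00
  $2,715.52 + 33.67% × ($28,230.00 − $14,600.00) = $2,715.52 + 33.67% × $13,630.00 = $7,304.74
Supplemental (18.06% flat on bonus): 18.06% × $17,250.00 = $3,115.35
Total state income tax: $7,304.74 + $3,115.35 = $10,420.09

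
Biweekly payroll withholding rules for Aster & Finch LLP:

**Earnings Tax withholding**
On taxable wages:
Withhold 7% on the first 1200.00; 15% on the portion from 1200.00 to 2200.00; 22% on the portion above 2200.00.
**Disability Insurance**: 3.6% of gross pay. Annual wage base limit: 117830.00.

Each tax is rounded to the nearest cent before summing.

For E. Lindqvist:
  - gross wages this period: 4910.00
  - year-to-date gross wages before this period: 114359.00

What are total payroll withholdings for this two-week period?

Earnings Tax: taxable = 4910.00
  234.00 + 22% × (4910.00 − 2200.00) = 234.00 + 22% × 2710.00 = 830.20
Disability Insurance: cap 117830.00 − YTD 114359.00 = 3471.00 subject; 3.6% × 3471.00 = 124.96
Total: 830.20 + 124.96 = 955.16

955.16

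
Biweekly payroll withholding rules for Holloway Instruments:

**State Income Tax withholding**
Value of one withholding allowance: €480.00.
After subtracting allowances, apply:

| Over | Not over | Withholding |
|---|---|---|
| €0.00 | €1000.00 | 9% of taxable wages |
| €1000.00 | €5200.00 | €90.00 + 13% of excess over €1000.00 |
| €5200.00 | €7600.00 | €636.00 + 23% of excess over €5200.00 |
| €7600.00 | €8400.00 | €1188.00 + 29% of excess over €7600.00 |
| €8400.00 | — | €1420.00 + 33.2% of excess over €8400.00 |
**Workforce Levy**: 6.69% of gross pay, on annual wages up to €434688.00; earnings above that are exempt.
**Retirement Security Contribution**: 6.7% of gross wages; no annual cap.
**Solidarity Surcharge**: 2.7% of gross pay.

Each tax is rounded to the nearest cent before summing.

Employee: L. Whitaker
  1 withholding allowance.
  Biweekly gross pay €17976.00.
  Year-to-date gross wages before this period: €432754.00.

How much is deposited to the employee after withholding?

€11717.01

State Income Tax: taxable = €17976.00 − 1×€480.00 = €17496.00
  €1420.00 + 33.2% × (€17496.00 − €8400.00) = €1420.00 + 33.2% × €9096.00 = €4439.87
Workforce Levy: cap €434688.00 − YTD €432754.00 = €1934.00 subject; 6.69% × €1934.00 = €129.38
Retirement Security Contribution: 6.7% × €17976.00 = €1204.39
Solidarity Surcharge: 2.7% × €17976.00 = €485.35
Total withheld: €4439.87 + €129.38 + €1204.39 + €485.35 = €6258.99
Net pay: €17976.00 − €6258.99 = €11717.01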